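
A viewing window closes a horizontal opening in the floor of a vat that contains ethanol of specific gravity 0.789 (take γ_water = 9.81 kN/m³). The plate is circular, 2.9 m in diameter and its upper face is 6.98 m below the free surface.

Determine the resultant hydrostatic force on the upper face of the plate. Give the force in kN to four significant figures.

γ = 0.789 × 9.81 = 7.74009 kN/m³.
The plate is horizontal, so pressure is uniform at p = γ·h = 7.74009 × 6.98 = 54.0258 kN/m².
A = π(1.45)² = 6.6052 m².
F = p·A = 54.0258 × 6.6052 = 356.851 kN.

F ≈ 356.9 kN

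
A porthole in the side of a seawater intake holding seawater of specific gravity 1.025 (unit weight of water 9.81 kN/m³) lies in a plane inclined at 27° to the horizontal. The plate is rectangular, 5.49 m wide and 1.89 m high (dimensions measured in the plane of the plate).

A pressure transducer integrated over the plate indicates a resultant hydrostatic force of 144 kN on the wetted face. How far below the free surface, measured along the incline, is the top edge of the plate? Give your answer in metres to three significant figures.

y_top ≈ 2.10 m

γ = 1.025 × 9.81 = 10.05525 kN/m³.
A = 5.49 × 1.89 = 10.3761 m².
From F = γ·h_c·A, the centroid depth is h_c = 144/(10.05525 × 10.3761) = 1.38018 m.
Let θ = 27° be the plate's angle to the horizontal; measure y along the incline from where the plane meets the free surface. Vertical depth h = y·sinθ with sinθ = 0.453990.
Along the incline, y_c = h_c/sinθ = 1.38018/0.453990 = 3.04011 m.
The centroid lies 1.89/2 = 0.945 m below the top edge, so the top edge sits at y_top = 3.04011 − 0.945 = 2.09511 m along the incline.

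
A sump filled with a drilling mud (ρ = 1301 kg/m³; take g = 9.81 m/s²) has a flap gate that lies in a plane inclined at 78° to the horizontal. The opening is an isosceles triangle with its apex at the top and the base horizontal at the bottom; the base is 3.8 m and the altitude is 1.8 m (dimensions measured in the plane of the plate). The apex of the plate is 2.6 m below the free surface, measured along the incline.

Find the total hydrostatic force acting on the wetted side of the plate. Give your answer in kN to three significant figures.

F ≈ 162 kN

γ = ρg = 1301 × 9.81 / 1000 = 12.76281 kN/m³.
Let θ = 78° be the plate's angle to the horizontal; measure y along the incline from where the plane meets the free surface. Vertical depth h = y·sinθ with sinθ = 0.978148.
With the apex up, the centroid sits 2h/3 = 2 × 1.8/3 = 1.2 m below the apex, so y_c = 2.6 + 1.2 = 3.8 m and h_c = 3.8 × 0.978148 = 3.71696 m.
A = ½ × 3.8 × 1.8 = 3.42 m².
Resultant F = γ·h_c·A = 12.76281 × 3.71696 × 3.42 = 162.241 kN.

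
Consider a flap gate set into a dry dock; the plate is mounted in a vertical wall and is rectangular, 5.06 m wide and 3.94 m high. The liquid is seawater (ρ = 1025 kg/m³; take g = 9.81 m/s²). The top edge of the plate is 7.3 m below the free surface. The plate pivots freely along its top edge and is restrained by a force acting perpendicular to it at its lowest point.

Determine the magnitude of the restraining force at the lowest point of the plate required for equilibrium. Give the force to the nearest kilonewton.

γ = ρg = 1025 × 9.81 / 1000 = 10.05525 kN/m³.
The centroid lies 3.94/2 = 1.97 m below the top edge, so the centroid depth is h_c = 7.3 + 1.97 = 9.27 m.
A = 5.06 × 3.94 = 19.9364 m².
Resultant F = γ·h_c·A = 10.05525 × 9.27 × 19.9364 = 1858.32 kN.
I_c = b·h³/12 = 5.06 × 3.94³/12 = 25.7904 m⁴.
Centre of pressure: y_p = y_c + I_c/(y_c·A) = 9.27 + 25.7904/(9.27 × 19.9364) = 9.27 + 0.139551 = 9.40955 m along the plane.
The resultant acts 1.97 + 0.139551 = 2.10955 m (along the plate) below the hinge at the top edge, so the moment about the hinge is M = F × 2.10955 = 1858.32 × 2.10955 = 3920.22 kN·m.
A normal force at the bottom, 3.94 m from the hinge, must supply this moment: P = 3920.22/3.94 = 994.98 kN.

P ≈ 995 kN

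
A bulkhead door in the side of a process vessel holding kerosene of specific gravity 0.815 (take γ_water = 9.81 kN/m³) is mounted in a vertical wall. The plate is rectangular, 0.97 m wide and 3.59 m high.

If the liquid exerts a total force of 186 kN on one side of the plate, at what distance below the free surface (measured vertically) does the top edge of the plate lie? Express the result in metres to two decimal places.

d_top ≈ 4.89 m

γ = 0.815 × 9.81 = 7.99515 kN/m³.
A = 0.97 × 3.59 = 3.4823 m².
From F = γ·h_c·A, the centroid depth is h_c = 186/(7.99515 × 3.4823) = 6.68067 m.
The centroid lies 3.59/2 = 1.795 m below the top edge, so the top edge sits at h_top = 6.68067 − 1.795 = 4.88567 m below the surface.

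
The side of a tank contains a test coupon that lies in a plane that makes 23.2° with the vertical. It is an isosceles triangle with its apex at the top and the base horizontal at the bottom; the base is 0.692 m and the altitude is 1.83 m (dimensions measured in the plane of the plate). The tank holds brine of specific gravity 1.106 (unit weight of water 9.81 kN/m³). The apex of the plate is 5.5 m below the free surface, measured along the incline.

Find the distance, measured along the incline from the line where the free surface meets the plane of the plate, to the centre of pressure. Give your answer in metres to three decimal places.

y_p = 6.748 m

γ = 1.106 × 9.81 = 10.84986 kN/m³.
The plate makes 23.2° with the vertical, i.e. θ = 90° − 23.2° = 66.8° to the horizontal. Measuring y along the incline from the free-surface line, vertical depth h = y·sinθ with sinθ = 0.919135.
With the apex up, the centroid sits 2h/3 = 2 × 1.83/3 = 1.22 m below the apex, so y_c = 5.5 + 1.22 = 6.72 m and h_c = 6.72 × 0.919135 = 6.17659 m.
A = ½ × 0.692 × 1.83 = 0.63318 m².
Resultant F = γ·h_c·A = 10.84986 × 6.17659 × 0.63318 = 42.4326 kN.
I_c = b·h³/36 = 0.692 × 1.83³/36 = 0.117803 m⁴.
Centre of pressure: y_p = y_c + I_c/(y_c·A) = 6.72 + 0.117803/(6.72 × 0.63318) = 6.72 + 0.027686 = 6.74769 m along the plane.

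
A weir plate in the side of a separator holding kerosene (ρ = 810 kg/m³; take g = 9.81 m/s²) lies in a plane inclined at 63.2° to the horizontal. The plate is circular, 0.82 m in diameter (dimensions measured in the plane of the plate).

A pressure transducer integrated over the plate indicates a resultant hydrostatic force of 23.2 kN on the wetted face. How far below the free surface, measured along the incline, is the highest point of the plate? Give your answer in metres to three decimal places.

γ = ρg = 810 × 9.81 / 1000 = 7.9461 kN/m³.
A = π(0.41)² = 0.528102 m².
From F = γ·h_c·A, the centroid depth is h_c = 23.2/(7.9461 × 0.528102) = 5.52861 m.
Let θ = 63.2° be the plate's angle to the horizontal; measure y along the incline from where the plane meets the free surface. Vertical depth h = y·sinθ with sinθ = 0.892586.
Along the incline, y_c = h_c/sinθ = 5.52861/0.892586 = 6.19392 m.
The centroid is at the centre, 0.41 m below the top of the plate, so the highest point sits at y_top = 6.19392 − 0.41 = 5.78392 m along the incline.

y_top ≈ 5.784 m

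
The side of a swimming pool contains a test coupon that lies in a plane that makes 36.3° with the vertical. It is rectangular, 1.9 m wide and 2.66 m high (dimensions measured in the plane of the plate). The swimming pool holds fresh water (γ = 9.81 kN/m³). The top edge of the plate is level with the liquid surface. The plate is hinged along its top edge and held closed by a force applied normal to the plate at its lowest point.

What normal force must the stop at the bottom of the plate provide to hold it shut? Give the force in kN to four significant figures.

γ = 9.81 kN/m³.
The plate makes 36.3° with the vertical, i.e. θ = 90° − 36.3° = 53.7° to the horizontal. Measuring y along the incline from the free-surface line, vertical depth h = y·sinθ with sinθ = 0.805928.
The centroid lies 2.66/2 = 1.33 m below the top edge, so y_c = 1.33 m and h_c = 1.33 × 0.805928 = 1.07188 m.
A = 1.9 × 2.66 = 5.054 m².
Resultant F = γ·h_c·A = 9.81 × 1.07188 × 5.054 = 53.1435 kN.
I_c = b·h³/12 = 1.9 × 2.66³/12 = 2.98001 m⁴.
Centre of pressure: y_p = y_c + I_c/(y_c·A) = 1.33 + 2.98001/(1.33 × 5.054) = 1.33 + 0.443334 = 1.77333 m along the plane.
The resultant acts 1.33 + 0.443334 = 1.77333 m (along the plate) below the hinge at the top edge, so the moment about the hinge is M = F × 1.77333 = 53.1435 × 1.77333 = 94.241 kN·m.
A normal force at the bottom, 2.66 m from the hinge, must supply this moment: P = 94.241/2.66 = 35.4289 kN.

P ≈ 35.43 kN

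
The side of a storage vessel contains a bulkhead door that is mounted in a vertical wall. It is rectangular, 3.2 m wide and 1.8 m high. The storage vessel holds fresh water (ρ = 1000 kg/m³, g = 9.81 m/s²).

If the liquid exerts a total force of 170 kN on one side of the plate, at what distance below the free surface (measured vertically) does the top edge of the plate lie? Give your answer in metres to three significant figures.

γ = ρg = 1000 × 9.81 = 9810 N/m³ = 9.81 kN/m³.
A = 3.2 × 1.8 = 5.76 m².
From F = γ·h_c·A, the centroid depth is h_c = 170/(9.81 × 5.76) = 3.00855 m.
The centroid lies 1.8/2 = 0.9 m below the top edge, so the top edge sits at h_top = 3.00855 − 0.9 = 2.10855 m below the surface.

d_top ≈ 2.11 m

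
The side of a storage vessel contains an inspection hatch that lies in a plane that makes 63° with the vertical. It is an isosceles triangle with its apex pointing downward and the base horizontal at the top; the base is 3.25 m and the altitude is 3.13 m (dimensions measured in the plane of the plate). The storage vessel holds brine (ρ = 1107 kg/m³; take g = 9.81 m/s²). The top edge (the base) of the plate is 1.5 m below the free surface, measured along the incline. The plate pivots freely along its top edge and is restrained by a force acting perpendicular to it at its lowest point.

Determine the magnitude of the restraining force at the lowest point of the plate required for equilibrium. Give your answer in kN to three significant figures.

P ≈ 25.6 kN

γ = ρg = 1107 × 9.81 / 1000 = 10.85967 kN/m³.
The plate makes 63° with the vertical, i.e. θ = 90° − 63° = 27° to the horizontal. Measuring y along the incline from the free-surface line, vertical depth h = y·sinθ with sinθ = 0.453990.
With the apex down, the centroid sits h/3 = 3.13/3 = 1.04333 m below the base (the top edge), so y_c = 1.5 + 1.04333 = 2.54333 m and h_c = 2.54333 × 0.453990 = 1.15465 m.
A = ½ × 3.25 × 3.13 = 5.08625 m².
Resultant F = γ·h_c·A = 10.85967 × 1.15465 × 5.08625 = 63.7771 kN.
I_c = b·h³/36 = 3.25 × 3.13³/36 = 2.7683 m⁴.
Centre of pressure: y_p = y_c + I_c/(y_c·A) = 2.54333 + 2.7683/(2.54333 × 5.08625) = 2.54333 + 0.213999 = 2.75733 m along the plane.
The resultant acts 1.04333 + 0.213999 = 1.25733 m (along the plate) below the hinge at the top edge, so the moment about the hinge is M = F × 1.25733 = 63.7771 × 1.25733 = 80.1889 kN·m.
A normal force at the bottom, 3.13 m from the hinge, must supply this moment: P = 80.1889/3.13 = 25.6195 kN.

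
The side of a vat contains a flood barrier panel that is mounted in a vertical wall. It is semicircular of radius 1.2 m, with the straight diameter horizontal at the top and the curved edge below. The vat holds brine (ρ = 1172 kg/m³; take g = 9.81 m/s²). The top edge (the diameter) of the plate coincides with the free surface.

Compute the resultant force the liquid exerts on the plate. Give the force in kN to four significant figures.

γ = ρg = 1172 × 9.81 / 1000 = 11.49732 kN/m³.
The centroid of a semicircle lies 4r/(3π) = 0.509296 m from the diameter, here below the top edge, so the centroid depth is h_c = 0.509296 m.
A = πr²/2 = π × 1.2²/2 = 2.26195 m².
Resultant F = γ·h_c·A = 11.49732 × 0.509296 × 2.26195 = 13.2449 kN.

F ≈ 13.24 kN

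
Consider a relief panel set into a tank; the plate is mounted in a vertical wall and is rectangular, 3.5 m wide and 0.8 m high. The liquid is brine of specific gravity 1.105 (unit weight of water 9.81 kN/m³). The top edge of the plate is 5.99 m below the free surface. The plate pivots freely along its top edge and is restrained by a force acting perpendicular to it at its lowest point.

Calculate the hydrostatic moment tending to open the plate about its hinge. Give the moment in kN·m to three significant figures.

M ≈ 79.2 kN·m

γ = 1.105 × 9.81 = 10.84005 kN/m³.
The centroid lies 0.8/2 = 0.4 m below the top edge, so the centroid depth is h_c = 5.99 + 0.4 = 6.39 m.
A = 3.5 × 0.8 = 2.8 m².
Resultant F = γ·h_c·A = 10.84005 × 6.39 × 2.8 = 193.95 kN.
I_c = b·h³/12 = 3.5 × 0.8³/12 = 0.149333 m⁴.
Centre of pressure: y_p = y_c + I_c/(y_c·A) = 6.39 + 0.149333/(6.39 × 2.8) = 6.39 + 0.00834636 = 6.39835 m along the plane.
The resultant acts 0.4 + 0.00834636 = 0.408346 m (along the plate) below the hinge at the top edge, so the moment about the hinge is M = F × 0.408346 = 193.95 × 0.408346 = 79.1987 kN·m.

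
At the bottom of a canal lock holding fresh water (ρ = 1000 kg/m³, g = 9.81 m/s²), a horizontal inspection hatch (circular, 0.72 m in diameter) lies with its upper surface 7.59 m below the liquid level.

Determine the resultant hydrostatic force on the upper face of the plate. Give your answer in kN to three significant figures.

γ = ρg = 1000 × 9.81 = 9810 N/m³ = 9.81 kN/m³.
The plate is horizontal, so pressure is uniform at p = γ·h = 9.81 × 7.59 = 74.4579 kN/m².
A = π(0.36)² = 0.40715 m².
F = p·A = 74.4579 × 0.40715 = 30.3155 kN.

F ≈ 30.3 kN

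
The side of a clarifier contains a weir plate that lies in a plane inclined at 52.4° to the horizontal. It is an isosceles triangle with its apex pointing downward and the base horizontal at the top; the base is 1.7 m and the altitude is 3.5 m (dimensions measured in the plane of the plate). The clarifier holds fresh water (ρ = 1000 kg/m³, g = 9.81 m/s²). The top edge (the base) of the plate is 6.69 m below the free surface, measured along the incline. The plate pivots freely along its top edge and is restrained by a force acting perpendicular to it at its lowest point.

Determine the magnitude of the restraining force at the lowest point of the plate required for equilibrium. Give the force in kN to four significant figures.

P ≈ 65.05 kN

γ = ρg = 1000 × 9.81 = 9810 N/m³ = 9.81 kN/m³.
Let θ = 52.4° be the plate's angle to the horizontal; measure y along the incline from where the plane meets the free surface. Vertical depth h = y·sinθ with sinθ = 0.792290.
With the apex down, the centroid sits h/3 = 3.5/3 = 1.16667 m below the base (the top edge), so y_c = 6.69 + 1.16667 = 7.85667 m and h_c = 7.85667 × 0.792290 = 6.22476 m.
A = ½ × 1.7 × 3.5 = 2.975 m².
Resultant F = γ·h_c·A = 9.81 × 6.22476 × 2.975 = 181.668 kN.
I_c = b·h³/36 = 1.7 × 3.5³/36 = 2.02465 m⁴.
Centre of pressure: y_p = y_c + I_c/(y_c·A) = 7.85667 + 2.02465/(7.85667 × 2.975) = 7.85667 + 0.0866213 = 7.94329 m along the plane.
The resultant acts 1.16667 + 0.0866213 = 1.25329 m (along the plate) below the hinge at the top edge, so the moment about the hinge is M = F × 1.25329 = 181.668 × 1.25329 = 227.683 kN·m.
A normal force at the bottom, 3.5 m from the hinge, must supply this moment: P = 227.683/3.5 = 65.0523 kN.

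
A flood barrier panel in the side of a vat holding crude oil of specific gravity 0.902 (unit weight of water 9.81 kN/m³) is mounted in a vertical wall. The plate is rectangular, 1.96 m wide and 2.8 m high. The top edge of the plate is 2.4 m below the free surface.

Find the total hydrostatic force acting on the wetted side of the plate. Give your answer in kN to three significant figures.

γ = 0.902 × 9.81 = 8.84862 kN/m³.
The centroid lies 2.8/2 = 1.4 m below the top edge, so the centroid depth is h_c = 2.4 + 1.4 = 3.8 m.
A = 1.96 × 2.8 = 5.488 m².
Resultant F = γ·h_c·A = 8.84862 × 3.8 × 5.488 = 184.533 kN.

F ≈ 185 kN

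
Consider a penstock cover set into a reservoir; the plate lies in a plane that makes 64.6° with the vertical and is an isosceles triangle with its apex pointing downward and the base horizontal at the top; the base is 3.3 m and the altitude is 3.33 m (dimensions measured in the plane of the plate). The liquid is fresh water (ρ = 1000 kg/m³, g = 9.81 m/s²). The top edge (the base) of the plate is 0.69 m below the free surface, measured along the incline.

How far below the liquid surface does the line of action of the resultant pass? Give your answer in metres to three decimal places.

h_p = 0.919 m

γ = ρg = 1000 × 9.81 = 9810 N/m³ = 9.81 kN/m³.
The plate makes 64.6° with the vertical, i.e. θ = 90° − 64.6° = 25.4° to the horizontal. Measuring y along the incline from the free-surface line, vertical depth h = y·sinθ with sinθ = 0.428935.
With the apex down, the centroid sits h/3 = 3.33/3 = 1.11 m below the base (the top edge), so y_c = 0.69 + 1.11 = 1.8 m and h_c = 1.8 × 0.428935 = 0.772083 m.
A = ½ × 3.3 × 3.33 = 5.4945 m².
Resultant F = γ·h_c·A = 9.81 × 0.772083 × 5.4945 = 41.6161 kN.
I_c = b·h³/36 = 3.3 × 3.33³/36 = 3.38489 m⁴.
Centre of pressure: y_p = y_c + I_c/(y_c·A) = 1.8 + 3.38489/(1.8 × 5.4945) = 1.8 + 0.34225 = 2.14225 m along the plane.
Vertically, h_p = y_p·sinθ = 2.14225 × 0.428935 = 0.918886 m.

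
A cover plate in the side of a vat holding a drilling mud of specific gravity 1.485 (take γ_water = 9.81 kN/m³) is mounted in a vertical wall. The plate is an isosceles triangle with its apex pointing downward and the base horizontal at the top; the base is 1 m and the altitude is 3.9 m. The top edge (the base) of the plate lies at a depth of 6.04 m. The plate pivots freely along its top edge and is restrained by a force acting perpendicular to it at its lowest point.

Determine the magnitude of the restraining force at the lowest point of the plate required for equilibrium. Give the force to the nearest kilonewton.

γ = 1.485 × 9.81 = 14.56785 kN/m³.
With the apex down, the centroid sits h/3 = 3.9/3 = 1.3 m below the base (the top edge), so the centroid depth is h_c = 6.04 + 1.3 = 7.34 m.
A = ½ × 1 × 3.9 = 1.95 m².
Resultant F = γ·h_c·A = 14.56785 × 7.34 × 1.95 = 208.51 kN.
I_c = b·h³/36 = 1 × 3.9³/36 = 1.64775 m⁴.
Centre of pressure: y_p = y_c + I_c/(y_c·A) = 7.34 + 1.64775/(7.34 × 1.95) = 7.34 + 0.115123 = 7.45512 m along the plane.
The resultant acts 1.3 + 0.115123 = 1.41512 m (along the plate) below the hinge at the top edge, so the moment about the hinge is M = F × 1.41512 = 208.51 × 1.41512 = 295.067 kN·m.
A normal force at the bottom, 3.9 m from the hinge, must supply this moment: P = 295.067/3.9 = 75.6582 kN.

P ≈ 76 kN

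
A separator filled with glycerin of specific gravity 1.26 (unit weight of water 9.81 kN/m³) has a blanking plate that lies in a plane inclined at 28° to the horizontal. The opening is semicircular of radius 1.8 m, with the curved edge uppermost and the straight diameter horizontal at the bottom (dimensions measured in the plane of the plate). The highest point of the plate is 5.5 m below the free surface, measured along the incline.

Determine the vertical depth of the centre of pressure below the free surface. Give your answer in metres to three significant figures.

γ = 1.26 × 9.81 = 12.3606 kN/m³.
Let θ = 28° be the plate's angle to the horizontal; measure y along the incline from where the plane meets the free surface. Vertical depth h = y·sinθ with sinθ = 0.469472.
The centroid lies 4r/(3π) = 0.763944 m above the diameter, so r − 4r/(3π) = 1.8 − 0.763944 = 1.03606 m below the topmost point, so y_c = 5.5 + 1.03606 = 6.53606 m and h_c = 6.53606 × 0.469472 = 3.0685 m.
A = πr²/2 = π × 1.8²/2 = 5.08938 m².
Resultant F = γ·h_c·A = 12.3606 × 3.0685 × 5.08938 = 193.033 kN.
I_c = (π/8 − 8/(9π))·r⁴ = 0.109757 × 1.8⁴ = 1.15219 m⁴.
Centre of pressure: y_p = y_c + I_c/(y_c·A) = 6.53606 + 1.15219/(6.53606 × 5.08938) = 6.53606 + 0.0346372 = 6.5707 m along the plane.
Vertically, h_p = y_p·sinθ = 6.5707 × 0.469472 = 3.08476 m.

h_p = 3.08 m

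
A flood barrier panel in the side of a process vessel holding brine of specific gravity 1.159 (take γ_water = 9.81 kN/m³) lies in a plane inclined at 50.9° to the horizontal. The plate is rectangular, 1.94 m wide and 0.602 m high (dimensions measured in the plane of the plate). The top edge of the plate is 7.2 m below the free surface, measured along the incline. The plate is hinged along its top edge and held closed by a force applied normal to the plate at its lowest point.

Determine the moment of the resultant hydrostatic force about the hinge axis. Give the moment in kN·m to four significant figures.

M ≈ 23.58 kN·m

γ = 1.159 × 9.81 = 11.36979 kN/m³.
Let θ = 50.9° be the plate's angle to the horizontal; measure y along the incline from where the plane meets the free surface. Vertical depth h = y·sinθ with sinθ = 0.776046.
The centroid lies 0.602/2 = 0.301 m below the top edge, so y_c = 7.2 + 0.301 = 7.501 m and h_c = 7.501 × 0.776046 = 5.82112 m.
A = 1.94 × 0.602 = 1.16788 m².
Resultant F = γ·h_c·A = 11.36979 × 5.82112 × 1.16788 = 77.296 kN.
I_c = b·h³/12 = 1.94 × 0.602³/12 = 0.0352704 m⁴.
Centre of pressure: y_p = y_c + I_c/(y_c·A) = 7.501 + 0.0352704/(7.501 × 1.16788) = 7.501 + 0.00402618 = 7.50503 m along the plane.
The resultant acts 0.301 + 0.00402618 = 0.305026 m (along the plate) below the hinge at the top edge, so the moment about the hinge is M = F × 0.305026 = 77.296 × 0.305026 = 23.5773 kN·m.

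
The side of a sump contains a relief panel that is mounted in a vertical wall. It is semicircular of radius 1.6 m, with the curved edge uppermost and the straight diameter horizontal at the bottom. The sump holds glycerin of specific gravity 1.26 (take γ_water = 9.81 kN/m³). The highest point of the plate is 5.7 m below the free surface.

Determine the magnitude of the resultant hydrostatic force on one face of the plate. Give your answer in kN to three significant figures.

F ≈ 329 kN

γ = 1.26 × 9.81 = 12.3606 kN/m³.
The centroid lies 4r/(3π) = 0.679061 m above the diameter, so r − 4r/(3π) = 1.6 − 0.679061 = 0.920939 m below the topmost point, so the centroid depth is h_c = 5.7 + 0.920939 = 6.62094 m.
A = πr²/2 = π × 1.6²/2 = 4.02124 m².
Resultant F = γ·h_c·A = 12.3606 × 6.62094 × 4.02124 = 329.093 kN.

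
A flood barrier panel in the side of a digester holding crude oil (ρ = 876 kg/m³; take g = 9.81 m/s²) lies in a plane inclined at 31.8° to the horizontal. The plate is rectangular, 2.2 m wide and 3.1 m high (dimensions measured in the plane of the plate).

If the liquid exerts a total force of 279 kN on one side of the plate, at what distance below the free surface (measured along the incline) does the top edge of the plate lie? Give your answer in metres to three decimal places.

y_top ≈ 7.484 m

γ = ρg = 876 × 9.81 / 1000 = 8.59356 kN/m³.
A = 2.2 × 3.1 = 6.82 m².
From F = γ·h_c·A, the centroid depth is h_c = 279/(8.59356 × 6.82) = 4.76044 m.
Let θ = 31.8° be the plate's angle to the horizontal; measure y along the incline from where the plane meets the free surface. Vertical depth h = y·sinθ with sinθ = 0.526956.
Along the incline, y_c = h_c/sinθ = 4.76044/0.526956 = 9.03385 m.
The centroid lies 3.1/2 = 1.55 m below the top edge, so the top edge sits at y_top = 9.03385 − 1.55 = 7.48385 m along the incline.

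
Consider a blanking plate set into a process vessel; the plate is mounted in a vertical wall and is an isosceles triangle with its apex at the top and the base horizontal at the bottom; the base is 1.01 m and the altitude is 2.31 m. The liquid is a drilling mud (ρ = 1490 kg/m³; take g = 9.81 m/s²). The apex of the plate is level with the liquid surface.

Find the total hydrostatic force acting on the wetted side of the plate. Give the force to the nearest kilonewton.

F ≈ 26 kN

γ = ρg = 1490 × 9.81 / 1000 = 14.6169 kN/m³.
With the apex up, the centroid sits 2h/3 = 2 × 2.31/3 = 1.54 m below the apex, so the centroid depth is h_c = 1.54 m.
A = ½ × 1.01 × 2.31 = 1.16655 m².
Resultant F = γ·h_c·A = 14.6169 × 1.54 × 1.16655 = 26.2591 kN.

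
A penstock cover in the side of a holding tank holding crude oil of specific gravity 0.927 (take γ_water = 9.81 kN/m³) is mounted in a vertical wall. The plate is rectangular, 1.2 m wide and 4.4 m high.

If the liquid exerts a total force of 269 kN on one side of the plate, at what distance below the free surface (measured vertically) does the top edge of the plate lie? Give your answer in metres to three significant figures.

γ = 0.927 × 9.81 = 9.09387 kN/m³.
A = 1.2 × 4.4 = 5.28 m².
From F = γ·h_c·A, the centroid depth is h_c = 269/(9.09387 × 5.28) = 5.60234 m.
The centroid lies 4.4/2 = 2.2 m below the top edge, so the top edge sits at h_top = 5.60234 − 2.2 = 3.40234 m below the surface.

d_top ≈ 3.40 m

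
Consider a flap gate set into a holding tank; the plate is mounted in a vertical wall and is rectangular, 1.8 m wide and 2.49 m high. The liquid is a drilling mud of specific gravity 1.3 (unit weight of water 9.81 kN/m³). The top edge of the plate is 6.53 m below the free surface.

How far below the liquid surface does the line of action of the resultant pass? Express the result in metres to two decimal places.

γ = 1.3 × 9.81 = 12.753 kN/m³.
The centroid lies 2.49/2 = 1.245 m below the top edge, so the centroid depth is h_c = 6.53 + 1.245 = 7.775 m.
A = 1.8 × 2.49 = 4.482 m².
Resultant F = γ·h_c·A = 12.753 × 7.775 × 4.482 = 444.411 kN.
I_c = b·h³/12 = 1.8 × 2.49³/12 = 2.31574 m⁴.
Centre of pressure: y_p = y_c + I_c/(y_c·A) = 7.775 + 2.31574/(7.775 × 4.482) = 7.775 + 0.0664535 = 7.84145 m along the plane.

h_p = 7.84 m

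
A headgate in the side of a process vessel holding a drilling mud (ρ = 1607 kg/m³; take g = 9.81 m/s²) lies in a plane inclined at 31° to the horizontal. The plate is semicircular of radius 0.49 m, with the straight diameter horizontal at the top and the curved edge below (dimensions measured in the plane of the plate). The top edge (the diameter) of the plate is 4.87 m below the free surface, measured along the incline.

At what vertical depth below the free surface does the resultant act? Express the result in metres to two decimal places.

h_p = 2.62 m

γ = ρg = 1607 × 9.81 / 1000 = 15.76467 kN/m³.
Let θ = 31° be the plate's angle to the horizontal; measure y along the incline from where the plane meets the free surface. Vertical depth h = y·sinθ with sinθ = 0.515038.
The centroid of a semicircle lies 4r/(3π) = 0.207962 m from the diameter, here below the top edge, so y_c = 4.87 + 0.207962 = 5.07796 m and h_c = 5.07796 × 0.515038 = 2.61534 m.
A = πr²/2 = π × 0.49²/2 = 0.377148 m².
Resultant F = γ·h_c·A = 15.76467 × 2.61534 × 0.377148 = 15.5498 kN.
I_c = (π/8 − 8/(9π))·r⁴ = 0.109757 × 0.49⁴ = 0.00632727 m⁴.
Centre of pressure: y_p = y_c + I_c/(y_c·A) = 5.07796 + 0.00632727/(5.07796 × 0.377148) = 5.07796 + 0.00330381 = 5.08126 m along the plane.
Vertically, h_p = y_p·sinθ = 5.08126 × 0.515038 = 2.61704 m.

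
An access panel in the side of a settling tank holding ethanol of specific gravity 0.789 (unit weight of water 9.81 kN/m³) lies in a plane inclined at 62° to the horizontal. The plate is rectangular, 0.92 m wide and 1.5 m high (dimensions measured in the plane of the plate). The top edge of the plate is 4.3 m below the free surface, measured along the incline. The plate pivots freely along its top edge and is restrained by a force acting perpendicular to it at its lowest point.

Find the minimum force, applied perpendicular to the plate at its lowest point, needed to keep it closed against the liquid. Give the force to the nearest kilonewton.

P ≈ 25 kN

γ = 0.789 × 9.81 = 7.74009 kN/m³.
Let θ = 62° be the plate's angle to the horizontal; measure y along the incline from where the plane meets the free surface. Vertical depth h = y·sinθ with sinθ = 0.882948.
The centroid lies 1.5/2 = 0.75 m below the top edge, so y_c = 4.3 + 0.75 = 5.05 m and h_c = 5.05 × 0.882948 = 4.45889 m.
A = 0.92 × 1.5 = 1.38 m².
Resultant F = γ·h_c·A = 7.74009 × 4.45889 × 1.38 = 47.6268 kN.
I_c = b·h³/12 = 0.92 × 1.5³/12 = 0.25875 m⁴.
Centre of pressure: y_p = y_c + I_c/(y_c·A) = 5.05 + 0.25875/(5.05 × 1.38) = 5.05 + 0.0371287 = 5.08713 m along the plane.
The resultant acts 0.75 + 0.0371287 = 0.787129 m (along the plate) below the hinge at the top edge, so the moment about the hinge is M = F × 0.787129 = 47.6268 × 0.787129 = 37.4884 kN·m.
A normal force at the bottom, 1.5 m from the hinge, must supply this moment: P = 37.4884/1.5 = 24.9923 kN.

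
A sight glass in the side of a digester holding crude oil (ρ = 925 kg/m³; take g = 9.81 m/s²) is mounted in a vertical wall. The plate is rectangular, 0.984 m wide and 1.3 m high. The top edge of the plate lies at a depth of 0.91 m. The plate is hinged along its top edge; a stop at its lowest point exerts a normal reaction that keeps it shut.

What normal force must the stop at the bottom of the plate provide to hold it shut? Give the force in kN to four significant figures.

P ≈ 10.31 kN

γ = ρg = 925 × 9.81 / 1000 = 9.07425 kN/m³.
The centroid lies 1.3/2 = 0.65 m below the top edge, so the centroid depth is h_c = 0.91 + 0.65 = 1.56 m.
A = 0.984 × 1.3 = 1.2792 m².
Resultant F = γ·h_c·A = 9.07425 × 1.56 × 1.2792 = 18.1081 kN.
I_c = b·h³/12 = 0.984 × 1.3³/12 = 0.180154 m⁴.
Centre of pressure: y_p = y_c + I_c/(y_c·A) = 1.56 + 0.180154/(1.56 × 1.2792) = 1.56 + 0.0902778 = 1.65028 m along the plane.
The resultant acts 0.65 + 0.0902778 = 0.740278 m (along the plate) below the hinge at the top edge, so the moment about the hinge is M = F × 0.740278 = 18.1081 × 0.740278 = 13.405 kN·m.
A normal force at the bottom, 1.3 m from the hinge, must supply this moment: P = 13.405/1.3 = 10.3115 kN.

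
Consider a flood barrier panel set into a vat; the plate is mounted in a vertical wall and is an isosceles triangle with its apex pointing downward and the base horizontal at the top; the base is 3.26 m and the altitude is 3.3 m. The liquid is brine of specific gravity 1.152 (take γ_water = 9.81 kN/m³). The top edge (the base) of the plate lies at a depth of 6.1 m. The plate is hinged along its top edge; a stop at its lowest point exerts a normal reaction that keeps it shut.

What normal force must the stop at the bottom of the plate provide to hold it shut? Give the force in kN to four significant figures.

γ = 1.152 × 9.81 = 11.30112 kN/m³.
With the apex down, the centroid sits h/3 = 3.3/3 = 1.1 m below the base (the top edge), so the centroid depth is h_c = 6.1 + 1.1 = 7.2 m.
A = ½ × 3.26 × 3.3 = 5.379 m².
Resultant F = γ·h_c·A = 11.30112 × 7.2 × 5.379 = 437.679 kN.
I_c = b·h³/36 = 3.26 × 3.3³/36 = 3.25429 m⁴.
Centre of pressure: y_p = y_c + I_c/(y_c·A) = 7.2 + 3.25429/(7.2 × 5.379) = 7.2 + 0.0840276 = 7.28403 m along the plane.
The resultant acts 1.1 + 0.0840276 = 1.18403 m (along the plate) below the hinge at the top edge, so the moment about the hinge is M = F × 1.18403 = 437.679 × 1.18403 = 518.225 kN·m.
A normal force at the bottom, 3.3 m from the hinge, must supply this moment: P = 518.225/3.3 = 157.038 kN.

P ≈ 157.0 kN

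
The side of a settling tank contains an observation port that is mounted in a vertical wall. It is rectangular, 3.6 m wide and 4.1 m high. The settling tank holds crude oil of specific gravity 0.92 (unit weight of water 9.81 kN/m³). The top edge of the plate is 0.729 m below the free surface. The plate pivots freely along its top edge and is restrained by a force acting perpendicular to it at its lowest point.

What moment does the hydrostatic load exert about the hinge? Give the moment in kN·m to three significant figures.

γ = 0.92 × 9.81 = 9.0252 kN/m³.
The centroid lies 4.1/2 = 2.05 m below the top edge, so the centroid depth is h_c = 0.729 + 2.05 = 2.779 m.
A = 3.6 × 4.1 = 14.76 m².
Resultant F = γ·h_c·A = 9.0252 × 2.779 × 14.76 = 370.196 kN.
I_c = b·h³/12 = 3.6 × 4.1³/12 = 20.6763 m⁴.
Centre of pressure: y_p = y_c + I_c/(y_c·A) = 2.779 + 20.6763/(2.779 × 14.76) = 2.779 + 0.504078 = 3.28308 m along the plane.
The resultant acts 2.05 + 0.504078 = 2.55408 m (along the plate) below the hinge at the top edge, so the moment about the hinge is M = F × 2.55408 = 370.196 × 2.55408 = 945.51 kN·m.

M ≈ 946 kN·m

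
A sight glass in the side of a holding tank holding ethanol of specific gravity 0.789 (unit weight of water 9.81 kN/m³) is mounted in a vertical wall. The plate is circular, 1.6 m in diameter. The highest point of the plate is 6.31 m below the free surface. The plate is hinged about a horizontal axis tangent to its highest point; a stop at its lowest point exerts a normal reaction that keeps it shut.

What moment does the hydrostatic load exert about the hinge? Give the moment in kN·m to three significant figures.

γ = 0.789 × 9.81 = 7.74009 kN/m³.
The centroid is at the centre, 0.8 m below the top of the plate, so the centroid depth is h_c = 6.31 + 0.8 = 7.11 m.
A = π(0.8)² = 2.01062 m².
Resultant F = γ·h_c·A = 7.74009 × 7.11 × 2.01062 = 110.649 kN.
I_c = πr⁴/4 = π × 0.8⁴/4 = 0.321699 m⁴.
Centre of pressure: y_p = y_c + I_c/(y_c·A) = 7.11 + 0.321699/(7.11 × 2.01062) = 7.11 + 0.0225035 = 7.1325 m along the plane.
The resultant acts 0.8 + 0.0225035 = 0.822504 m (along the plate) below the hinge at the top edge, so the moment about the hinge is M = F × 0.822504 = 110.649 × 0.822504 = 91.0092 kN·m.

M ≈ 91.0 kN·m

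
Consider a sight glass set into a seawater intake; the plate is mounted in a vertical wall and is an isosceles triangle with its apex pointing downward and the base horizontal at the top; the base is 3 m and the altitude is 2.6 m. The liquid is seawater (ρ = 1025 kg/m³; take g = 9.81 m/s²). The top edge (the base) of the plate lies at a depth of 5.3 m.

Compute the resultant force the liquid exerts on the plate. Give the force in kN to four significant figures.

γ = ρg = 1025 × 9.81 / 1000 = 10.05525 kN/m³.
With the apex down, the centroid sits h/3 = 2.6/3 = 0.866667 m below the base (the top edge), so the centroid depth is h_c = 5.3 + 0.866667 = 6.16667 m.
A = ½ × 3 × 2.6 = 3.9 m².
Resultant F = γ·h_c·A = 10.05525 × 6.16667 × 3.9 = 241.829 kN.

F ≈ 241.8 kN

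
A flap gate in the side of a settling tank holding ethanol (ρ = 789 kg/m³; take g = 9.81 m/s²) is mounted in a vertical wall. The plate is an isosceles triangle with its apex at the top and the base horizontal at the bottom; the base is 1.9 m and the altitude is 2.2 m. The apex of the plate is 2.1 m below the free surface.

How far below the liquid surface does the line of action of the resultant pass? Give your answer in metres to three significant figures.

γ = ρg = 789 × 9.81 / 1000 = 7.74009 kN/m³.
With the apex up, the centroid sits 2h/3 = 2 × 2.2/3 = 1.46667 m below the apex, so the centroid depth is h_c = 2.1 + 1.46667 = 3.56667 m.
A = ½ × 1.9 × 2.2 = 2.09 m².
Resultant F = γ·h_c·A = 7.74009 × 3.56667 × 2.09 = 57.6973 kN.
I_c = b·h³/36 = 1.9 × 2.2³/36 = 0.561978 m⁴.
Centre of pressure: y_p = y_c + I_c/(y_c·A) = 3.56667 + 0.561978/(3.56667 × 2.09) = 3.56667 + 0.0753894 = 3.64206 m along the plane.

h_p = 3.64 m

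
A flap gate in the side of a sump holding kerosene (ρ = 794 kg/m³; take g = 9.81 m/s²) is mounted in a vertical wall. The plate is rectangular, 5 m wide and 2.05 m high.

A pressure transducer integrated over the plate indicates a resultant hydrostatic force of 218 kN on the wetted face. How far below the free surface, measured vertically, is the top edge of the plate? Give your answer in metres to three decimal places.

d_top ≈ 1.706 m

γ = ρg = 794 × 9.81 / 1000 = 7.78914 kN/m³.
A = 5 × 2.05 = 10.25 m².
From F = γ·h_c·A, the centroid depth is h_c = 218/(7.78914 × 10.25) = 2.73051 m.
The centroid lies 2.05/2 = 1.025 m below the top edge, so the top edge sits at h_top = 2.73051 − 1.025 = 1.70551 m below the surface.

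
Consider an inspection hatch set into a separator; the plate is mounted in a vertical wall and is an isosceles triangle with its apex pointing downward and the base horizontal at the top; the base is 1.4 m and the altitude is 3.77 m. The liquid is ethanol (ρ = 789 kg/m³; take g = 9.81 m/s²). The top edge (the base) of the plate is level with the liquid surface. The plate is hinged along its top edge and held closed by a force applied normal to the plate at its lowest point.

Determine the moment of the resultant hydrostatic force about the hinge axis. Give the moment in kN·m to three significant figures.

γ = ρg = 789 × 9.81 / 1000 = 7.74009 kN/m³.
With the apex down, the centroid sits h/3 = 3.77/3 = 1.25667 m below the base (the top edge), so the centroid depth is h_c = 1.25667 m.
A = ½ × 1.4 × 3.77 = 2.639 m².
Resultant F = γ·h_c·A = 7.74009 × 1.25667 × 2.639 = 25.6689 kN.
I_c = b·h³/36 = 1.4 × 3.77³/36 = 2.08377 m⁴.
Centre of pressure: y_p = y_c + I_c/(y_c·A) = 1.25667 + 2.08377/(1.25667 × 2.639) = 1.25667 + 0.628332 = 1.885 m along the plane.
The resultant acts 1.25667 + 0.628332 = 1.885 m (along the plate) below the hinge at the top edge, so the moment about the hinge is M = F × 1.885 = 25.6689 × 1.885 = 48.3859 kN·m.

M ≈ 48.4 kN·m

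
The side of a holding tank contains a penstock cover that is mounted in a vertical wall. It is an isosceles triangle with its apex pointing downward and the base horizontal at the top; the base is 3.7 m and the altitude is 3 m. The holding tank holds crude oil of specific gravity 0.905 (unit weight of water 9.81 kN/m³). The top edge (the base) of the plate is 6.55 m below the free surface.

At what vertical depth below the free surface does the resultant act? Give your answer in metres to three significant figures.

h_p = 7.62 m

γ = 0.905 × 9.81 = 8.87805 kN/m³.
With the apex down, the centroid sits h/3 = 3/3 = 1 m below the base (the top edge), so the centroid depth is h_c = 6.55 + 1 = 7.55 m.
A = ½ × 3.7 × 3 = 5.55 m².
Resultant F = γ·h_c·A = 8.87805 × 7.55 × 5.55 = 372.012 kN.
I_c = b·h³/36 = 3.7 × 3³/36 = 2.775 m⁴.
Centre of pressure: y_p = y_c + I_c/(y_c·A) = 7.55 + 2.775/(7.55 × 5.55) = 7.55 + 0.0662252 = 7.61623 m along the plane.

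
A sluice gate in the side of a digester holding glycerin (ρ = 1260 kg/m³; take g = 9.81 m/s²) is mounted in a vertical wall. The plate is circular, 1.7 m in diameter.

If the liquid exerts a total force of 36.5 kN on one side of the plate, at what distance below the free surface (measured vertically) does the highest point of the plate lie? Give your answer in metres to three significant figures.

γ = ρg = 1260 × 9.81 / 1000 = 12.3606 kN/m³.
A = π(0.85)² = 2.2698 m².
From F = γ·h_c·A, the centroid depth is h_c = 36.5/(12.3606 × 2.2698) = 1.30097 m.
The centroid is at the centre, 0.85 m below the top of the plate, so the highest point sits at h_top = 1.30097 − 0.85 = 0.45097 m below the surface.

d_top ≈ 0.451 m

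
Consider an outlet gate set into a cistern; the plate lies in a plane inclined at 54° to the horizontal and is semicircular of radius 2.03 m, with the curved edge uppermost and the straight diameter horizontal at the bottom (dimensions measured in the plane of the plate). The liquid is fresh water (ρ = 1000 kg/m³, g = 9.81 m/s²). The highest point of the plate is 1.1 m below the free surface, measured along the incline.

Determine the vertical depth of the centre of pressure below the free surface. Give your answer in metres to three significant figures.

h_p = 1.94 m

γ = ρg = 1000 × 9.81 = 9810 N/m³ = 9.81 kN/m³.
Let θ = 54° be the plate's angle to the horizontal; measure y along the incline from where the plane meets the free surface. Vertical depth h = y·sinθ with sinθ = 0.809017.
The centroid lies 4r/(3π) = 0.861559 m above the diameter, so r − 4r/(3π) = 2.03 − 0.861559 = 1.16844 m below the topmost point, so y_c = 1.1 + 1.16844 = 2.26844 m and h_c = 2.26844 × 0.809017 = 1.83521 m.
A = πr²/2 = π × 2.03²/2 = 6.47309 m².
Resultant F = γ·h_c·A = 9.81 × 1.83521 × 6.47309 = 116.538 kN.
I_c = (π/8 − 8/(9π))·r⁴ = 0.109757 × 2.03⁴ = 1.86387 m⁴.
Centre of pressure: y_p = y_c + I_c/(y_c·A) = 2.26844 + 1.86387/(2.26844 × 6.47309) = 2.26844 + 0.126934 = 2.39537 m along the plane.
Vertically, h_p = y_p·sinθ = 2.39537 × 0.809017 = 1.9379 m.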